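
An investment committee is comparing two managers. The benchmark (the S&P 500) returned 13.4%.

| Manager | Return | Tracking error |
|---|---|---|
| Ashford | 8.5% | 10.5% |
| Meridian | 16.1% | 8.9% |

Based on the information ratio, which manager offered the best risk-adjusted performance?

Ashford: IR = (8.5% − 13.4%) / 10.5% = -0.467
Meridian: IR = (16.1% − 13.4%) / 8.9% = 0.303
Highest: Meridian (0.303).

Meridian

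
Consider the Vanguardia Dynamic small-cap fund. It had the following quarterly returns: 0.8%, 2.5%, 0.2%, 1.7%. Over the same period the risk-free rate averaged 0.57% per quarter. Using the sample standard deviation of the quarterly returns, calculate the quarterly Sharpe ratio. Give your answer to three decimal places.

Mean return μ = 5.20 / 4 = 1.3000%
Σ(r − μ)² = (0.8 − 1.3000)² + (2.5 − 1.3000)² + … = 3.0600
σ = √[3.0600 / 3] = 1.0100%
Sharpe = (μ − rf) / σ = (1.3000 − 0.57) / 1.0100 = 0.7300 / 1.0100 = 0.7228

0.723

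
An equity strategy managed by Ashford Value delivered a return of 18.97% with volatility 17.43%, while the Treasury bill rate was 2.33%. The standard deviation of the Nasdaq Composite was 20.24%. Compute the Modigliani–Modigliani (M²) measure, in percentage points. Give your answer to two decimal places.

21.65

Sharpe = (Rp − Rf) / σp = (18.97% − 2.33%) / 17.43% = 0.9547
M² = Rf + Sharpe × σm = 2.33% + 0.9547 × 20.24% = 21.6531%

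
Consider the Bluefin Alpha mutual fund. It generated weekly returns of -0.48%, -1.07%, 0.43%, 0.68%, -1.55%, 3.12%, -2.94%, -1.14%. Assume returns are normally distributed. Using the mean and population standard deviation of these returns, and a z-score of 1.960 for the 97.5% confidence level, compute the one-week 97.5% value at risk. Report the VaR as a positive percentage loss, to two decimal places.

3.69

r̄ = (-0.48 − 1.07 + 0.43 + 0.68 − 1.55 + 3.12 − 2.94 − 1.14) / 8 = -2.950 / 8 = -0.3688%
Population σ = √[Σ(r − r̄)² / 8] = √[23.0149 / 8] = √2.8769 = 1.6961%
VaR = −(r̄ − z·σ) = −(-0.3688 − 1.960 × 1.6961) = −(-3.6932) = 3.6932%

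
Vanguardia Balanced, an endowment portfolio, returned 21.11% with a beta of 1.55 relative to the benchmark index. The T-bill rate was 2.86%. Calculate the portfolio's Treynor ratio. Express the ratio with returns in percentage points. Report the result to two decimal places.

11.77

Treynor = (Rp − Rf) / β = (21.11% − 2.86%) / 1.55 = 18.25 / 1.55 = 11.7742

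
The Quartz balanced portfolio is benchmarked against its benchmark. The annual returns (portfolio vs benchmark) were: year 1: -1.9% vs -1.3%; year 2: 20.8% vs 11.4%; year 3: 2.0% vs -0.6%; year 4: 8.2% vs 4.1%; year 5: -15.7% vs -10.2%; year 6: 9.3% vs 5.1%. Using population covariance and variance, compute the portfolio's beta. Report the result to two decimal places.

1.68

r̄p = 3.7833%,  r̄m = 1.4167%
Cov = Σ(rp − r̄p)(rm − r̄m) / 6 = 74.5703
Var(rm) = Σ(rm − r̄m)² / 6 = 44.4714
β = Cov / Var = 74.5703 / 44.4714 = 1.6768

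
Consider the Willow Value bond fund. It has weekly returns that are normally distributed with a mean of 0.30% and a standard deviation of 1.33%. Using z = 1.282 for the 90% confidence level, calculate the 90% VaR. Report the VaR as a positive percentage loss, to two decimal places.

VaR (as % loss) = −(μ − z·σ) = −(0.30% − 1.282 × 1.33%) = −(-1.40506%) = 1.40506%

1.41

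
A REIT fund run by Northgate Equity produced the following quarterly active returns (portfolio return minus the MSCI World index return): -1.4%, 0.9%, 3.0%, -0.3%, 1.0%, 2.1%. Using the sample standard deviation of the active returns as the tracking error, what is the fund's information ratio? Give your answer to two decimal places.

0.56

μ = (-1.4 + 0.9 + 3 − 0.3 + 1 + 2.1) / 6 = 5.30 / 6 = 0.8833%
Sample std dev = √[12.5883 / 5] = 1.5867%
IR = μ / tracking error = 0.8833 / 1.5867 = 0.5567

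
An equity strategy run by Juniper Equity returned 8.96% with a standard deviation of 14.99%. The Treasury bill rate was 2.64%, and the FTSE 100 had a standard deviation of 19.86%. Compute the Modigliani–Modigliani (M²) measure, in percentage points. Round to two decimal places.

11.01

Sharpe = (Rp − Rf) / σp = (8.96% − 2.64%) / 14.99% = 0.4216
M² = Rf + Sharpe × σm = 2.64% + 0.4216 × 19.86% = 11.0130%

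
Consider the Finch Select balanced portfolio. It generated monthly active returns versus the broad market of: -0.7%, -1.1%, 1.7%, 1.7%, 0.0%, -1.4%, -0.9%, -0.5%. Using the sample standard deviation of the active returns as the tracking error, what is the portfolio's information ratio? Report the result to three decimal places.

-0.124

r̄ = (-0.7 − 1.1 + 1.7 + 1.7 + 0 − 1.4 − 0.9 − 0.5) / 8 = -1.20 / 8 = -0.1500%
Σ(r − r̄)² = 10.3200; sample σ = √(10.3200/7) = 1.2142%
IR = r̄ / tracking error = -0.1500 / 1.2142 = -0.1235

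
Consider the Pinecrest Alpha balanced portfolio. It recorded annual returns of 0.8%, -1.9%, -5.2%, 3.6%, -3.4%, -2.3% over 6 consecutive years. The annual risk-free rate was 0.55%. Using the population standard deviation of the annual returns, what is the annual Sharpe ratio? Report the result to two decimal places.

-0.68

Mean return r̄ = -8.40 / 6 = -1.4000%
Σ(r − r̄)² = (0.8 − (-1.4000))² + (-1.9 − (-1.4000))² + … = 49.3400
σ = √[49.3400 / 6] = 2.8676%
Sharpe = (r̄ − rf) / σ = (-1.4000 − 0.55) / 2.8676 = -1.9500 / 2.8676 = -0.6800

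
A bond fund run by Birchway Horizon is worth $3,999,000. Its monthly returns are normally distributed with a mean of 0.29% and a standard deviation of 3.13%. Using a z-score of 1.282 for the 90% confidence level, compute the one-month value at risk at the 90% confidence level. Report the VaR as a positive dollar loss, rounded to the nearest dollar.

$148,869

Return at the 90% tail: μ − z·σ = 0.29% − 1.282 × 3.13% = 0.29 − 4.01266 = -3.72266%
VaR = −(-3.72266%) × $3,999,000 = 3.72266% × $3,999,000 = $148,869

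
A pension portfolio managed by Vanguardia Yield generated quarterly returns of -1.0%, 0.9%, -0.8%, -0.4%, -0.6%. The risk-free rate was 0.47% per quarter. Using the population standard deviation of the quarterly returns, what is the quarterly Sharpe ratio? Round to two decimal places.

-1.27

Mean return μ = -1.90 / 5 = -0.3800%
Σ(r − μ)² = (-1 − (-0.3800))² + (0.9 − (-0.3800))² + (-0.8 − (-0.3800))² + … = 2.2480
population σ = √(2.2480 / 5) = √0.4496 = 0.6705%
Sharpe = (μ − rf) / σ = (-0.3800 − 0.47) / 0.6705 = -0.8500 / 0.6705 = -1.2677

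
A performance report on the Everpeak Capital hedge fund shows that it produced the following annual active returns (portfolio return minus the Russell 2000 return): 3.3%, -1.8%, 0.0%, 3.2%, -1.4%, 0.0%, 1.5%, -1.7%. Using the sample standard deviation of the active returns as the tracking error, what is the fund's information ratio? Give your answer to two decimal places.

0.19

Mean return r̄ = 3.10 / 8 = 0.3875%
Σ(r − r̄)² = (3.3 − 0.3875)² + (-1.8 − 0.3875)² + … = 30.2688
σ = √[30.2688 / 7] = 2.0795%
IR = r̄ / tracking error = 0.3875 / 2.0795 = 0.1863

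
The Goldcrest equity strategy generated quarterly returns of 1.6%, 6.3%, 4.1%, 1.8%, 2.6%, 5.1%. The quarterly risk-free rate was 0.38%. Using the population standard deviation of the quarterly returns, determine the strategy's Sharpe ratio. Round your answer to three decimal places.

Mean return μ = 21.50 / 6 = 3.5833%
Population σ = √[Σ(r − μ)² / 6] = √[18.0283 / 6] = √3.0047 = 1.7334%
Sharpe = (μ − rf) / σ = (3.5833 − 0.38) / 1.7334 = 3.2033 / 1.7334 = 1.8480

1.848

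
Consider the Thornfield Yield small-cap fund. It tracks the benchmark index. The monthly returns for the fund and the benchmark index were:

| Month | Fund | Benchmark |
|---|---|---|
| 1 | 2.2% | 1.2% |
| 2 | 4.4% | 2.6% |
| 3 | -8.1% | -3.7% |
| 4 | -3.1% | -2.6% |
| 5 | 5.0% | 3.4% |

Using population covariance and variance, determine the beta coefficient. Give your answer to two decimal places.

r̄p = 0.0800%,  r̄m = 0.1800%
Cov = Σ(rp − r̄p)(rm − r̄m) / 5 = 13.8076
Var(rm) = Σ(rm − r̄m)² / 5 = 8.0096
β = Cov / Var = 13.8076 / 8.0096 = 1.7239

1.72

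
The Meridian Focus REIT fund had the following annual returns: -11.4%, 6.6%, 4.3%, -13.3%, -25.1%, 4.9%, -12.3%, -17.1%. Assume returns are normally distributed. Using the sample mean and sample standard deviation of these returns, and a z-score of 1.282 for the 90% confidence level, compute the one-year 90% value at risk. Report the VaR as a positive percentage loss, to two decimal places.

22.97

Mean return μ = -63.40 / 8 = -7.9250%
Sample std dev = √[964.1750 / 7] = 11.7362%
VaR = −(μ − z·σ) = −(-7.9250 − 1.282 × 11.7362) = −(-22.9708) = 22.9708%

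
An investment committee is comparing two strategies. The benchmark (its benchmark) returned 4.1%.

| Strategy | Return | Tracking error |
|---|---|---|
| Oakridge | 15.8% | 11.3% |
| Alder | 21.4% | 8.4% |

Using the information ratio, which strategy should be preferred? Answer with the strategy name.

Alder

Oakridge: IR = (15.8% − 4.1%) / 11.3% = 1.035
Alder: IR = (21.4% − 4.1%) / 8.4% = 2.060
Highest: Alder (2.060).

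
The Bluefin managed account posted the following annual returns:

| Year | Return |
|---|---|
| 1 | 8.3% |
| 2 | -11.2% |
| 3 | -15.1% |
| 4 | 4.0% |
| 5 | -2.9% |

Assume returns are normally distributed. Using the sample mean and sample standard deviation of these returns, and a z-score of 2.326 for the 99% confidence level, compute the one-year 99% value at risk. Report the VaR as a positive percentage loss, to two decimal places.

Mean return r̄ = -16.90 / 5 = -3.3800%
Σ(r − r̄)² = (8.3 − (-3.3800))² + (-11.2 − (-3.3800))² + … = 389.6280
sample σ = √(389.6280 / 4) = √97.4070 = 9.8695%
VaR = −(r̄ − z·σ) = −(-3.3800 − 2.326 × 9.8695) = −(-26.3365) = 26.3365%

26.34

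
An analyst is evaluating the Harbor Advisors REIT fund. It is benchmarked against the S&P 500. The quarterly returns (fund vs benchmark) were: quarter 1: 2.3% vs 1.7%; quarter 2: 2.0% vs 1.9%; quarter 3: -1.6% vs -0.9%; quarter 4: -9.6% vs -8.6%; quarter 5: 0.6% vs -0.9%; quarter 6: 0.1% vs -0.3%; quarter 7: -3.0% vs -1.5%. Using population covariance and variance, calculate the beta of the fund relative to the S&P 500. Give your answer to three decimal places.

1.142

r̄p = -1.3143%,  r̄m = -1.2286%
Cov = Σ(rp − r̄p)(rm − r̄m) / 7 = 12.0482
Var(rm) = Σ(rm − r̄m)² / 7 = 10.5506
β = Cov / Var = 12.0482 / 10.5506 = 1.1419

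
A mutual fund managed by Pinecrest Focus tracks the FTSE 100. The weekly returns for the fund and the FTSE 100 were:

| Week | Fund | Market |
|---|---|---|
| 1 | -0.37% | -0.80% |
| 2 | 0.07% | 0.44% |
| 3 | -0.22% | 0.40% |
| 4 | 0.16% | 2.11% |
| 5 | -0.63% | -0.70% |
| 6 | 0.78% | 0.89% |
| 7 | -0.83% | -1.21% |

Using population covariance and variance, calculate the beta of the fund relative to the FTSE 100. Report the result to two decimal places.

r̄p = -0.1486%,  r̄m = 0.1614%
Cov = Σ(rp − r̄p)(rm − r̄m) / 7 = 0.4120
Var(rm) = Σ(rm − r̄m)² / 7 = 1.1442
β = Cov / Var = 0.4120 / 1.1442 = 0.3601

0.36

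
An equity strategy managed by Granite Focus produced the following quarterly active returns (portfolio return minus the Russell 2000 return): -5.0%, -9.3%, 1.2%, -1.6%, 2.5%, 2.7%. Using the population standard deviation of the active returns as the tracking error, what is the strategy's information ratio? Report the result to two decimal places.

Mean return μ = -9.50 / 6 = -1.5833%
Population σ = √[Σ(r − μ)² / 6] = √[113.9883 / 6] = √18.9981 = 4.3587%
IR = μ / tracking error = -1.5833 / 4.3587 = -0.3633

-0.36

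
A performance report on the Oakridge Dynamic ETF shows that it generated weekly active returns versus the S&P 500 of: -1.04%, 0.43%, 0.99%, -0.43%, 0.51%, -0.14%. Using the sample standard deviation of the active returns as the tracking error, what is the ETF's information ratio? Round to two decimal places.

r̄ = (-1.04 + 0.43 + 0.99 − 0.43 + 0.51 − 0.14) / 6 = 0.0533%
Sample std dev = √[2.6941 / 5] = 0.7340%
IR = r̄ / tracking error = 0.0533 / 0.7340 = 0.0726

0.07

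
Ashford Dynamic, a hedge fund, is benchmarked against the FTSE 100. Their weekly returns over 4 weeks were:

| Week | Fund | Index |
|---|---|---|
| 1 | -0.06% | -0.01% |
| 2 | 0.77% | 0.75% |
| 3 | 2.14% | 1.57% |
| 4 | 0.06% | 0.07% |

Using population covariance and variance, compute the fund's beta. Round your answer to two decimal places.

1.37

r̄p = 0.7275%,  r̄m = 0.5950%
Cov = Σ(rp − r̄p)(rm − r̄m) / 4 = 0.5527
Var(rm) = Σ(rm − r̄m)² / 4 = 0.4041
β = Cov / Var = 0.5527 / 0.4041 = 1.3677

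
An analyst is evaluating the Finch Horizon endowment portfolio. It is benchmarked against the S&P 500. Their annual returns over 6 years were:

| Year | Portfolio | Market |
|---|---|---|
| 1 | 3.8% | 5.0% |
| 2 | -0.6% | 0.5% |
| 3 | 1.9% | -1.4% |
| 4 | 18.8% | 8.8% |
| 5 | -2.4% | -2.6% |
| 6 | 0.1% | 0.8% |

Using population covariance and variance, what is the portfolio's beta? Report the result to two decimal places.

r̄p = 3.6000%,  r̄m = 1.8500%
Cov = Σ(rp − r̄p)(rm − r̄m) / 6 = 24.6400
Var(rm) = Σ(rm − r̄m)² / 6 = 15.2525
β = Cov / Var = 24.6400 / 15.2525 = 1.6155

1.62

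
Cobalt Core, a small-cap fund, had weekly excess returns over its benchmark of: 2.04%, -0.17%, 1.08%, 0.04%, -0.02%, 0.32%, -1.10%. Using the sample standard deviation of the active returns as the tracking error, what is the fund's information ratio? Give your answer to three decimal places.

r̄ = (2.04 − 0.17 + 1.08 + 0.04 − 0.02 + 0.32 − 1.1) / 7 = 0.3129%
Sample σ = √[Σ(r − r̄)² / 6] = √[5.9861 / 6] = √0.9977 = 0.9988%
IR = r̄ / tracking error = 0.3129 / 0.9988 = 0.3133

0.313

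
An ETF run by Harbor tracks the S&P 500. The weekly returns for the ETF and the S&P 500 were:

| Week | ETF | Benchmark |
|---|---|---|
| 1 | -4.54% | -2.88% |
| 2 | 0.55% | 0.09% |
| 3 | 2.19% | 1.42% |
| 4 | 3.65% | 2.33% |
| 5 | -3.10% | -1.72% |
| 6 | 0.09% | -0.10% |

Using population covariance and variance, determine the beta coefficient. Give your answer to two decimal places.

r̄p = -0.1933%,  r̄m = -0.1433%
Cov = Σ(rp − r̄p)(rm − r̄m) / 6 = 4.9826
Var(rm) = Σ(rm − r̄m)² / 6 = 3.0988
β = Cov / Var = 4.9826 / 3.0988 = 1.6079

1.61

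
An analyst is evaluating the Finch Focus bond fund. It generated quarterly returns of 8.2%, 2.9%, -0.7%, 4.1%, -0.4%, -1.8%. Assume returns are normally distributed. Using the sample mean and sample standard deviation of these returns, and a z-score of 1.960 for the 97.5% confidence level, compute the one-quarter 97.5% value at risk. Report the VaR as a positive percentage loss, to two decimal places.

5.34

r̄ = (8.2 + 2.9 − 0.7 + 4.1 − 0.4 − 1.8) / 6 = 12.30 / 6 = 2.0500%
Σ(r − r̄)² = (8.2 − 2.0500)² + (2.9 − 2.0500)² + (-0.7 − 2.0500)² + … = 71.1350
sample σ = √(71.1350 / 5) = √14.2270 = 3.7719%
VaR = −(r̄ − z·σ) = −(2.0500 − 1.960 × 3.7719) = −(-5.3429) = 5.3429%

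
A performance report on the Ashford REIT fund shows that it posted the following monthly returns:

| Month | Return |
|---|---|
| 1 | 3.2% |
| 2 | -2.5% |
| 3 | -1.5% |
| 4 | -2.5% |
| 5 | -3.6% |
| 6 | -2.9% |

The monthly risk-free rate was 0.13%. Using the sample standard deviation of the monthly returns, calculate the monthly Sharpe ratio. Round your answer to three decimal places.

Mean return μ = -9.80 / 6 = -1.6333%
Σ(r − μ)² = 30.3533; sample σ = √(30.3533/5) = 2.4639%
Sharpe = (μ − rf) / σ = (-1.6333 − 0.13) / 2.4639 = -1.7633 / 2.4639 = -0.7157

-0.716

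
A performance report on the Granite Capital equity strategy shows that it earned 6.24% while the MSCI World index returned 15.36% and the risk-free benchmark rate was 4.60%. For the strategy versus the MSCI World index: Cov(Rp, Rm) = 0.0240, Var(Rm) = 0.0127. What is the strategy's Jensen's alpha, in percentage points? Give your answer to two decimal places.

-18.69

β = Cov / Var = 0.0240 / 0.0127 = 1.8898
E[R] = Rf + β(Rm − Rf) = 4.60% + 1.8898 × (15.36% − 4.60%) = 24.9342%
α = Rp − E[R] = 6.24% − 24.9342% = -18.6942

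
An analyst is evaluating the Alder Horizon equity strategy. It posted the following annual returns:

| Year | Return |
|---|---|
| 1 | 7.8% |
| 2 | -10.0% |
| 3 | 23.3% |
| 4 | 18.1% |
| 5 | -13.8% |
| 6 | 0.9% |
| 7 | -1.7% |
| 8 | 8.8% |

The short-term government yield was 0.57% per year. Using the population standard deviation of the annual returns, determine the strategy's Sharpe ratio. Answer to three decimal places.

0.299

r̄ = (7.8 − 10 + 23.3 + 18.1 − 13.8 + 0.9 − 1.7 + 8.8) / 8 = 33.40 / 8 = 4.1750%
Population std dev = √[1163.4750 / 8] = 12.0596%
Sharpe = (r̄ − rf) / σ = (4.1750 − 0.57) / 12.0596 = 3.6050 / 12.0596 = 0.2989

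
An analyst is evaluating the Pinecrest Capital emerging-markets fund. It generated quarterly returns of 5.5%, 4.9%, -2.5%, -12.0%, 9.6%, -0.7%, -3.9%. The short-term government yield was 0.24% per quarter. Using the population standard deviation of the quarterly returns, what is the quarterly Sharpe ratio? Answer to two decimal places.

-0.02

r̄ = (5.5 + 4.9 − 2.5 − 12 + 9.6 − 0.7 − 3.9) / 7 = 0.90 / 7 = 0.1286%
Population std dev = √[312.2543 / 7] = 6.6789%
Sharpe = (r̄ − rf) / σ = (0.1286 − 0.24) / 6.6789 = -0.1114 / 6.6789 = -0.0167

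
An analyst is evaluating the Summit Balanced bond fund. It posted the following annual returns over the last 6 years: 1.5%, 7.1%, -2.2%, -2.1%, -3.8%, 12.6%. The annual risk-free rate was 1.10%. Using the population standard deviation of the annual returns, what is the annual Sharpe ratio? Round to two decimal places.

Mean return μ = 13.10 / 6 = 2.1833%
Σ(r − μ)² = (1.5 − 2.1833)² + (7.1 − 2.1833)² + (-2.2 − 2.1833)² + … = 206.5083
σ = √[206.5083 / 6] = 5.8667%
Sharpe = (μ − rf) / σ = (2.1833 − 1.1) / 5.8667 = 1.0833 / 5.8667 = 0.1847

0.18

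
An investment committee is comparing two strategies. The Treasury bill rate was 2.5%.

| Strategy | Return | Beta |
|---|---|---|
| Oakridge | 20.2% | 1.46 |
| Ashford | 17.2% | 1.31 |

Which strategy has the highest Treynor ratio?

Oakridge: Treynor = (20.2% − 2.5%) / 1.46 = 12.123
Ashford: Treynor = (17.2% − 2.5%) / 1.31 = 11.221
Highest: Oakridge (12.123).

Oakridge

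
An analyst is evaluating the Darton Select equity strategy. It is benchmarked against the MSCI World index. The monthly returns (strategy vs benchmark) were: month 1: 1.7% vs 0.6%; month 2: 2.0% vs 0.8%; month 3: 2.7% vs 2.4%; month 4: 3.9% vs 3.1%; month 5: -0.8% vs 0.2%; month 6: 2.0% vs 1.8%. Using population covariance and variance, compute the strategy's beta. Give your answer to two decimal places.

r̄p = 1.9167%,  r̄m = 1.4833%
Cov = Σ(rp − r̄p)(rm − r̄m) / 6 = 1.2619
Var(rm) = Σ(rm − r̄m)² / 6 = 1.0747
β = Cov / Var = 1.2619 / 1.0747 = 1.1742

1.17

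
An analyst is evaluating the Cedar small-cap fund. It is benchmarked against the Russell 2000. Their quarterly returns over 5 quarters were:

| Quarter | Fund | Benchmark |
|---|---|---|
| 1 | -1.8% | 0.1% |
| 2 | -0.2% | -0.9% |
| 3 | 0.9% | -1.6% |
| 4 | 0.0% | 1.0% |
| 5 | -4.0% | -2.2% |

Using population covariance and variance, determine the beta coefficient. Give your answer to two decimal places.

r̄p = -1.0200%,  r̄m = -0.7200%
Cov = Σ(rp − r̄p)(rm − r̄m) / 5 = 0.7376
Var(rm) = Σ(rm − r̄m)² / 5 = 1.3256
β = Cov / Var = 0.7376 / 1.3256 = 0.5564

0.56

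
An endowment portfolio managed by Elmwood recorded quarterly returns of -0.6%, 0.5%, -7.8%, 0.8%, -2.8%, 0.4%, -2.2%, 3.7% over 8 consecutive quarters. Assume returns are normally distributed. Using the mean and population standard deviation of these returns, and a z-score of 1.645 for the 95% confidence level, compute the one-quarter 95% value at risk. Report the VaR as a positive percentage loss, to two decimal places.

6.22

r̄ = (-0.6 + 0.5 − 7.8 + 0.8 − 2.8 + 0.4 − 2.2 + 3.7) / 8 = -8.00 / 8 = -1.0000%
Σ(r − r̄)² = (-0.6 − (-1.0000))² + (0.5 − (-1.0000))² + … = 80.6200
population σ = √(80.6200 / 8) = √10.0775 = 3.1745%
VaR = −(r̄ − z·σ) = −(-1.0000 − 1.645 × 3.1745) = −(-6.2221) = 6.2221%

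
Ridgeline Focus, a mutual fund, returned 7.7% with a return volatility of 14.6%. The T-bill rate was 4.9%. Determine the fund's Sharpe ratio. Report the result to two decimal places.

Sharpe = (Rp − Rf) / σp = (7.7% − 4.9%) / 14.6% = 2.80% / 14.6% = 0.1918

0.19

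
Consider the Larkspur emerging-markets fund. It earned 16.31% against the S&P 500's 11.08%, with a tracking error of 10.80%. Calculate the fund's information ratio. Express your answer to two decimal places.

0.48

IR = (Rp − Rb) / TE = (16.31% − 11.08%) / 10.80% = 5.23% / 10.80% = 0.4843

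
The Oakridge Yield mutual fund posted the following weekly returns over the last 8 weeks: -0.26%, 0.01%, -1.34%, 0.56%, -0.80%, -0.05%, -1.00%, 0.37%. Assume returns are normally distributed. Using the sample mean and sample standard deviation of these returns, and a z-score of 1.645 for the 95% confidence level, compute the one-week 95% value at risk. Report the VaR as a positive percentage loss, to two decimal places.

r̄ = (-0.26 + 0.01 − 1.34 + 0.56 − 0.8 − 0.05 − 1 + 0.37) / 8 = -2.510 / 8 = -0.3138%
Σ(r − r̄)² = 3.1688; sample σ = √(3.1688/7) = 0.6728%
VaR = −(r̄ − z·σ) = −(-0.3138 − 1.645 × 0.6728) = −(-1.4206) = 1.4206%

1.42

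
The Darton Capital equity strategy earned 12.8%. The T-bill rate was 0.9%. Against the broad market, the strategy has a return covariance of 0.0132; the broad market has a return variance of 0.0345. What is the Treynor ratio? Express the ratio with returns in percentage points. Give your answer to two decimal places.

β = Cov / Var = 0.0132 / 0.0345 = 0.3826
Treynor = (Rp − Rf) / β = (12.8% − 0.9%) / 0.3826 = 11.90 / 0.3826 = 31.1030

31.10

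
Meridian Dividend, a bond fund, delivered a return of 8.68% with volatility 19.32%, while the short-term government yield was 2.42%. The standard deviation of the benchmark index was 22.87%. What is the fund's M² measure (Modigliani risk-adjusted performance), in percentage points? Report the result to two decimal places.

9.83

Sharpe = (Rp − Rf) / σp = (8.68% − 2.42%) / 19.32% = 0.3240
M² = Rf + Sharpe × σm = 2.42% + 0.3240 × 22.87% = 9.8299%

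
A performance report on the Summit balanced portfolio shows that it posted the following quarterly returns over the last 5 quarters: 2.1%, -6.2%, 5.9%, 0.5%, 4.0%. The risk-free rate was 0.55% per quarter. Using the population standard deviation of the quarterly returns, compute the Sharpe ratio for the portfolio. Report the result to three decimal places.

0.171

Mean return r̄ = 6.30 / 5 = 1.2600%
Σ(r − r̄)² = (2.1 − 1.2600)² + (-6.2 − 1.2600)² + (5.9 − 1.2600)² + … = 85.9720
population σ = √(85.9720 / 5) = √17.1944 = 4.1466%
Sharpe = (r̄ − rf) / σ = (1.2600 − 0.55) / 4.1466 = 0.7100 / 4.1466 = 0.1712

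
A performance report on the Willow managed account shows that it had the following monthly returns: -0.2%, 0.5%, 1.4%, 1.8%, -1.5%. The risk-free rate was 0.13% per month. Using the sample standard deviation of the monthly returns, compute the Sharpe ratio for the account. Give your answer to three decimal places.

0.205

Mean return μ = 2.00 / 5 = 0.4000%
Sample std dev = √[6.9400 / 4] = 1.3172%
Sharpe = (μ − rf) / σ = (0.4000 − 0.13) / 1.3172 = 0.2700 / 1.3172 = 0.2050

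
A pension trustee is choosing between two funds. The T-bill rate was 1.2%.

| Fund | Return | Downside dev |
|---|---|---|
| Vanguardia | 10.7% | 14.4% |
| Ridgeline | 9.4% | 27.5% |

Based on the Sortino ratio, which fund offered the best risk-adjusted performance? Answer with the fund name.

Vanguardia: Sortino ratio = (10.7% − 1.2%) / 14.4% = 0.660
Ridgeline: Sortino ratio = (9.4% − 1.2%) / 27.5% = 0.298
Highest: Vanguardia (0.660).

Vanguardia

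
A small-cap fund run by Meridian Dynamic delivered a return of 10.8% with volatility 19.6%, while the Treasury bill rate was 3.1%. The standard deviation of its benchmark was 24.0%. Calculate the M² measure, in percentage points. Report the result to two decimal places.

Sharpe = (Rp − Rf) / σp = (10.8% − 3.1%) / 19.6% = 0.3929
M² = Rf + Sharpe × σm = 3.1% + 0.3929 × 24.0% = 12.5296%

12.53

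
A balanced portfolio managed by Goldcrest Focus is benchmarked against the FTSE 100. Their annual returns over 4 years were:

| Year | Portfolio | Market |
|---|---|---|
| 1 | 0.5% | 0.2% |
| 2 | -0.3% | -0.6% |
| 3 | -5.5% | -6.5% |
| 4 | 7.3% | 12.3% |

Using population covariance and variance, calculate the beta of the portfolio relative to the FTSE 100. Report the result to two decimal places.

r̄p = 0.5000%,  r̄m = 1.3500%
Cov = Σ(rp − r̄p)(rm − r̄m) / 4 = 30.7800
Var(rm) = Σ(rm − r̄m)² / 4 = 46.6625
β = Cov / Var = 30.7800 / 46.6625 = 0.6596

0.66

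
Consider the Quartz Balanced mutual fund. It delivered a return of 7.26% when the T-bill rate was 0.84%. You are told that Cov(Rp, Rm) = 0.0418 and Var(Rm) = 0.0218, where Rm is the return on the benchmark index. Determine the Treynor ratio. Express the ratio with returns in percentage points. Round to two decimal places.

β = Cov / Var = 0.0418 / 0.0218 = 1.9174
Treynor = (Rp − Rf) / β = (7.26% − 0.84%) / 1.9174 = 6.42 / 1.9174 = 3.3483

3.35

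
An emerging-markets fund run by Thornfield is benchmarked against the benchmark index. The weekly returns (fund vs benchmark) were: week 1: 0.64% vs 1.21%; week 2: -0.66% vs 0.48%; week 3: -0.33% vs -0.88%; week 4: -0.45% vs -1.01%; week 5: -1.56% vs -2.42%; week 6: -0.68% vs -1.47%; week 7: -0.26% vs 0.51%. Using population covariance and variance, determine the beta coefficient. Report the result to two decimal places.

r̄p = -0.4714%,  r̄m = -0.5114%
Cov = Σ(rp − r̄p)(rm − r̄m) / 7 = 0.5939
Var(rm) = Σ(rm − r̄m)² / 7 = 1.4194
β = Cov / Var = 0.5939 / 1.4194 = 0.4184

0.42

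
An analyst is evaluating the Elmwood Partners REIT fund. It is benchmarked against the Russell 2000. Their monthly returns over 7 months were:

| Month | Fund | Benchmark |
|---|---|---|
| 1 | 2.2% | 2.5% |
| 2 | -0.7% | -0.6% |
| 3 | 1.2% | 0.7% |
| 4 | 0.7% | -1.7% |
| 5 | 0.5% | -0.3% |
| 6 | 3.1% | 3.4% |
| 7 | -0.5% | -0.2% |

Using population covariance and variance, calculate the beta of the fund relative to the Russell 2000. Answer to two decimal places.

r̄p = 0.9286%,  r̄m = 0.5429%
Cov = Σ(rp − r̄p)(rm − r̄m) / 7 = 1.7902
Var(rm) = Σ(rm − r̄m)² / 7 = 2.8024
β = Cov / Var = 1.7902 / 2.8024 = 0.6388

0.64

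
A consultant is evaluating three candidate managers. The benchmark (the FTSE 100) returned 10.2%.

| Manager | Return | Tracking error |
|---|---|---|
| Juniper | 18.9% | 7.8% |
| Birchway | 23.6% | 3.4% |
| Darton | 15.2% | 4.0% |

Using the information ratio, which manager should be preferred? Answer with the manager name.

Juniper: IR = (18.9% − 10.2%) / 7.8% = 1.115
Birchway: IR = (23.6% − 10.2%) / 3.4% = 3.941
Darton: IR = (15.2% − 10.2%) / 4.0% = 1.250
Highest: Birchway (3.941).

Birchway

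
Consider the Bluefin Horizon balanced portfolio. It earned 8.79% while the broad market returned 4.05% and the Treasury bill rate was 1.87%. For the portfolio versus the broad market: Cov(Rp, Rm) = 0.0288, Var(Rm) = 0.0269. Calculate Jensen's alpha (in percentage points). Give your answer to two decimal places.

β = Cov / Var = 0.0288 / 0.0269 = 1.0706
E[R] = Rf + β(Rm − Rf) = 1.87% + 1.0706 × (4.05% − 1.87%) = 4.2039%
α = Rp − E[R] = 8.79% − 4.2039% = 4.5861

4.59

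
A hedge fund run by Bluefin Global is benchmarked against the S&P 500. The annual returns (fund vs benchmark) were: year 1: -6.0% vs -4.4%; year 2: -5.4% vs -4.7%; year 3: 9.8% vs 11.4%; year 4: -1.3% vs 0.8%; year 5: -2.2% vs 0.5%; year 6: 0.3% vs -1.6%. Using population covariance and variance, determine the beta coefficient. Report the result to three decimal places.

0.933

r̄p = -0.8000%,  r̄m = 0.3333%
Cov = Σ(rp − r̄p)(rm − r̄m) / 6 = 27.0800
Var(rm) = Σ(rm − r̄m)² / 6 = 29.0322
β = Cov / Var = 27.0800 / 29.0322 = 0.9328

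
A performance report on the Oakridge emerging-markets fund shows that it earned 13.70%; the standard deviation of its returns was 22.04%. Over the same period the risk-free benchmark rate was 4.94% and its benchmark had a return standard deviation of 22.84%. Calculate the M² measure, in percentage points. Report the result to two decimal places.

14.02

Sharpe = (Rp − Rf) / σp = (13.70% − 4.94%) / 22.04% = 0.3975
M² = Rf + Sharpe × σm = 4.94% + 0.3975 × 22.84% = 14.0189%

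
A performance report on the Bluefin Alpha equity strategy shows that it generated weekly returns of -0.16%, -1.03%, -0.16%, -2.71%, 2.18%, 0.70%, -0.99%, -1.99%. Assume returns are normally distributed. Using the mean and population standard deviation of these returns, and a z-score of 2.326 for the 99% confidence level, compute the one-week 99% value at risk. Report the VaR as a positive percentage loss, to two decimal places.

3.86

r̄ = (-0.16 − 1.03 − 0.16 − 2.71 + 2.18 + 0.7 − 0.99 − 1.99) / 8 = -0.5200%
Population σ = √[Σ(r − r̄)² / 8] = √[16.4756 / 8] = √2.0595 = 1.4351%
VaR = −(r̄ − z·σ) = −(-0.5200 − 2.326 × 1.4351) = −(-3.8580) = 3.8580%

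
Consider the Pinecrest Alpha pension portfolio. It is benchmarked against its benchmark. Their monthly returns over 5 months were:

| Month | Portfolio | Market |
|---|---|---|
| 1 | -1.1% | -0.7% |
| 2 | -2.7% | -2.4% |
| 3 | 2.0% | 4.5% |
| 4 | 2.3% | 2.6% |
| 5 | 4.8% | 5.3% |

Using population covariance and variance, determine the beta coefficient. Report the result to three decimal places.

0.858

r̄p = 1.0600%,  r̄m = 1.8600%
Cov = Σ(rp − r̄p)(rm − r̄m) / 5 = 7.5624
Var(rm) = Σ(rm − r̄m)² / 5 = 8.8104
β = Cov / Var = 7.5624 / 8.8104 = 0.8583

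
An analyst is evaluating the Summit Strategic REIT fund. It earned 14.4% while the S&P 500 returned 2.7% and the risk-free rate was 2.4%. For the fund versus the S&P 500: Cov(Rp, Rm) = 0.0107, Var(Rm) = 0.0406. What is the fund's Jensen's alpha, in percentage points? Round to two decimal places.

β = Cov / Var = 0.0107 / 0.0406 = 0.2635
E[R] = Rf + β(Rm − Rf) = 2.4% + 0.2635 × (2.7% − 2.4%) = 2.4791%
α = Rp − E[R] = 14.4% − 2.4791% = 11.9209

11.92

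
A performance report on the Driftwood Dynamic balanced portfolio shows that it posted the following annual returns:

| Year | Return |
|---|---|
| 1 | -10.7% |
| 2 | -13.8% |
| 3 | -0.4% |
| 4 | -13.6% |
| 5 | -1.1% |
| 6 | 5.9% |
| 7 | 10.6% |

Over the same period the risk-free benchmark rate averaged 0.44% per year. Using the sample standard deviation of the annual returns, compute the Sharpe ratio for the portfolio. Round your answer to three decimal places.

r̄ = (-10.7 − 13.8 − 0.4 − 13.6 − 1.1 + 5.9 + 10.6) / 7 = -23.10 / 7 = -3.3000%
Σ(r − r̄)² = (-10.7 − (-3.3000))² + (-13.8 − (-3.3000))² + (-0.4 − (-3.3000))² + … = 562.2000
σ = √[562.2000 / 6] = 9.6799%
Sharpe = (r̄ − rf) / σ = (-3.3000 − 0.44) / 9.6799 = -3.7400 / 9.6799 = -0.3864

-0.386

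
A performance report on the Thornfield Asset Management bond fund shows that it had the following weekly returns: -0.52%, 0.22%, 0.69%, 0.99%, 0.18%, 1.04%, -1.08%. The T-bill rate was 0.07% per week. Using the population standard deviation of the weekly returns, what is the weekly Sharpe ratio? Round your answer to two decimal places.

μ = (-0.52 + 0.22 + 0.69 + 0.99 + 0.18 + 1.04 − 1.08) / 7 = 0.2171%
Population std dev = √[3.7253 / 7] = 0.7295%
Sharpe = (μ − rf) / σ = (0.2171 − 0.07) / 0.7295 = 0.1471 / 0.7295 = 0.2016

0.20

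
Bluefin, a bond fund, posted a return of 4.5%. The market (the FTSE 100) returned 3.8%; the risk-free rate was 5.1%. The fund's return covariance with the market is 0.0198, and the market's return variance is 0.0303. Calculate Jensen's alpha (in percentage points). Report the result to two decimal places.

β = Cov / Var = 0.0198 / 0.0303 = 0.6535
E[R] = Rf + β(Rm − Rf) = 5.1% + 0.6535 × (3.8% − 5.1%) = 4.2505%
α = Rp − E[R] = 4.5% − 4.2505% = 0.2495

0.25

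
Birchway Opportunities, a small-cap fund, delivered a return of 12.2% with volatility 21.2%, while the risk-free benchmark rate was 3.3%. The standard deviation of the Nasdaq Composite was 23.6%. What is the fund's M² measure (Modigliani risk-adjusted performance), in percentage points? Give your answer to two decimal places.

Sharpe = (Rp − Rf) / σp = (12.2% − 3.3%) / 21.2% = 0.4198
M² = Rf + Sharpe × σm = 3.3% + 0.4198 × 23.6% = 13.2073%

13.21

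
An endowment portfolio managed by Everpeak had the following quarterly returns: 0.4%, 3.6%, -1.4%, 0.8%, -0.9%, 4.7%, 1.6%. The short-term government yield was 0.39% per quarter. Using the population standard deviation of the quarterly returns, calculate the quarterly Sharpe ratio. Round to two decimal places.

r̄ = (0.4 + 3.6 − 1.4 + 0.8 − 0.9 + 4.7 + 1.6) / 7 = 8.80 / 7 = 1.2571%
Σ(r − r̄)² = (0.4 − 1.2571)² + (3.6 − 1.2571)² + … = 30.1171
σ = √[30.1171 / 7] = 2.0742%
Sharpe = (r̄ − rf) / σ = (1.2571 − 0.39) / 2.0742 = 0.8671 / 2.0742 = 0.4180

0.42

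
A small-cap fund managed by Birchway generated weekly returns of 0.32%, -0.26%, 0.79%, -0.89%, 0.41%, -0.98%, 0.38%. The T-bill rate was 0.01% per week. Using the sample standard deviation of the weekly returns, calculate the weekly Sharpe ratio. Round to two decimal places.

r̄ = (0.32 − 0.26 + 0.79 − 0.89 + 0.41 − 0.98 + 0.38) / 7 = -0.0329%
Sample std dev = √[2.8515 / 6] = 0.6894%
Sharpe = (r̄ − rf) / σ = (-0.0329 − 0.01) / 0.6894 = -0.0429 / 0.6894 = -0.0622

-0.06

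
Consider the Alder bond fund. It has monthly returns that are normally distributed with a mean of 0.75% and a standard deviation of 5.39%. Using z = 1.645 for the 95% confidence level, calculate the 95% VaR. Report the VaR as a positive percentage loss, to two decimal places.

VaR (as % loss) = −(μ − z·σ) = −(0.75% − 1.645 × 5.39%) = −(-8.11655%) = 8.11655%

8.12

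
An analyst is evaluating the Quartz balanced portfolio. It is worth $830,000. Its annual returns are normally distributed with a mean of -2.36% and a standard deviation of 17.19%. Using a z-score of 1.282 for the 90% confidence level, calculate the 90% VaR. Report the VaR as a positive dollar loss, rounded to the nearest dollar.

Return at the 90% tail: μ − z·σ = -2.36% − 1.282 × 17.19% = -2.36 − 22.03758 = -24.39758%
VaR = −(-24.39758%) × $830,000 = 24.39758% × $830,000 = $202,500

$202,500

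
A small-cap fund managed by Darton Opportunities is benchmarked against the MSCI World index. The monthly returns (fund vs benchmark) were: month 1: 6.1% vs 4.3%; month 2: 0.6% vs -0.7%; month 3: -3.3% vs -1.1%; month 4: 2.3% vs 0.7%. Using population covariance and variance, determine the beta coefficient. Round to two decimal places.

r̄p = 1.4250%,  r̄m = 0.8000%
Cov = Σ(rp − r̄p)(rm − r̄m) / 4 = 6.6225
Var(rm) = Σ(rm − r̄m)² / 4 = 4.5300
β = Cov / Var = 6.6225 / 4.5300 = 1.4619

1.46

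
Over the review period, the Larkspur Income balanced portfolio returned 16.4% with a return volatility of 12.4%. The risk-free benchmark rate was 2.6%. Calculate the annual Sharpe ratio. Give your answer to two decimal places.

1.11

Sharpe = (Rp − Rf) / σp = (16.4% − 2.6%) / 12.4% = 13.80% / 12.4% = 1.1129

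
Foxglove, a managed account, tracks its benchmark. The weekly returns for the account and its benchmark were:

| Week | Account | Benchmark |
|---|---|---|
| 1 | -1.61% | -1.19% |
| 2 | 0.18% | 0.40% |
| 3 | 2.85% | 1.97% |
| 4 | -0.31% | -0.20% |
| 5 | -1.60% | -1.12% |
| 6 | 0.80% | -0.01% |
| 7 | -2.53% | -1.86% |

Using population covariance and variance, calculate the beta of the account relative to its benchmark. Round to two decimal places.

1.40

r̄p = -0.3171%,  r̄m = -0.2871%
Cov = Σ(rp − r̄p)(rm − r̄m) / 7 = 1.9310
Var(rm) = Σ(rm − r̄m)² / 7 = 1.3763
β = Cov / Var = 1.9310 / 1.3763 = 1.4030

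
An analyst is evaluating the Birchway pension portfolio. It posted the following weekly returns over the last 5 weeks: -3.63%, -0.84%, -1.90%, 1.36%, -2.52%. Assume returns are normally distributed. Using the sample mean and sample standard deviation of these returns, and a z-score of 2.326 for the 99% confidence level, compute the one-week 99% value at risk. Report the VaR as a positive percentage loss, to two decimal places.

5.91

μ = (-3.63 − 0.84 − 1.9 + 1.36 − 2.52) / 5 = -1.5060%
Sample σ = √[Σ(r − μ)² / 4] = √[14.3523 / 4] = √3.5881 = 1.8942%
VaR = −(μ − z·σ) = −(-1.5060 − 2.326 × 1.8942) = −(-5.9119) = 5.9119%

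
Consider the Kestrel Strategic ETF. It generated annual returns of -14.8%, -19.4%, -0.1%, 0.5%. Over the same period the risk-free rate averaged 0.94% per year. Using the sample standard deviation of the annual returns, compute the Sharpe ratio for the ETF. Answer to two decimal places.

μ = (-14.8 − 19.4 − 0.1 + 0.5) / 4 = -33.80 / 4 = -8.4500%
Sample σ = √[Σ(r − μ)² / 3] = √[310.0500 / 3] = √103.3500 = 10.1661%
Sharpe = (μ − rf) / σ = (-8.4500 − 0.94) / 10.1661 = -9.3900 / 10.1661 = -0.9237

-0.92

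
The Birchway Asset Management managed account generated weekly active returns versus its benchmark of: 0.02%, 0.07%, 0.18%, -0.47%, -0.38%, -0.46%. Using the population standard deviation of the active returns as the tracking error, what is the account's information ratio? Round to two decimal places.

-0.64

μ = (0.02 + 0.07 + 0.18 − 0.47 − 0.38 − 0.46) / 6 = -0.1733%
Σ(r − μ)² = 0.4343; population σ = √(0.4343/6) = 0.2690%
IR = μ / tracking error = -0.1733 / 0.2690 = -0.6442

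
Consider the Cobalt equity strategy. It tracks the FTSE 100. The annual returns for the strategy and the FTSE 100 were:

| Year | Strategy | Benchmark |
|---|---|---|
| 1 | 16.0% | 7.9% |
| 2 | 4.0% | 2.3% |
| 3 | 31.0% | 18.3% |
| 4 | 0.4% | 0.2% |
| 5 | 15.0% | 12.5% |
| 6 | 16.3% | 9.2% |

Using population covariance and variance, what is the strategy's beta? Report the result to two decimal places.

1.57

r̄p = 13.7833%,  r̄m = 8.4000%
Cov = Σ(rp − r̄p)(rm − r̄m) / 6 = 57.6267
Var(rm) = Σ(rm − r̄m)² / 6 = 36.6933
β = Cov / Var = 57.6267 / 36.6933 = 1.5705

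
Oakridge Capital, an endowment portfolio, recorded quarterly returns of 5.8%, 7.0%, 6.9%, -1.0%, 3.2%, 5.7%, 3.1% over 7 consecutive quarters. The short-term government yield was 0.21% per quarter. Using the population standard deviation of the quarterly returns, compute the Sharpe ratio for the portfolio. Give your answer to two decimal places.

r̄ = (5.8 + 7 + 6.9 − 1 + 3.2 + 5.7 + 3.1) / 7 = 4.3857%
Population std dev = √[48.9486 / 7] = 2.6444%
Sharpe = (r̄ − rf) / σ = (4.3857 − 0.21) / 2.6444 = 4.1757 / 2.6444 = 1.5791

1.58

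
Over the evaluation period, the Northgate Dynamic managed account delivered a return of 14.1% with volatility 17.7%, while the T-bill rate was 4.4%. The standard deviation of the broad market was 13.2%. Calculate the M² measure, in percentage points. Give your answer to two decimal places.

Sharpe = (Rp − Rf) / σp = (14.1% − 4.4%) / 17.7% = 0.5480
M² = Rf + Sharpe × σm = 4.4% + 0.5480 × 13.2% = 11.6336%

11.63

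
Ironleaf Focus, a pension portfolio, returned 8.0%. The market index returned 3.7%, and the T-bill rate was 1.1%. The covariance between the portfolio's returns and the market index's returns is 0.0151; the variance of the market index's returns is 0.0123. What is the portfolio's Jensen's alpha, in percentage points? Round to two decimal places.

β = Cov / Var = 0.0151 / 0.0123 = 1.2276
E[R] = Rf + β(Rm − Rf) = 1.1% + 1.2276 × (3.7% − 1.1%) = 4.2918%
α = Rp − E[R] = 8.0% − 4.2918% = 3.7082

3.71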